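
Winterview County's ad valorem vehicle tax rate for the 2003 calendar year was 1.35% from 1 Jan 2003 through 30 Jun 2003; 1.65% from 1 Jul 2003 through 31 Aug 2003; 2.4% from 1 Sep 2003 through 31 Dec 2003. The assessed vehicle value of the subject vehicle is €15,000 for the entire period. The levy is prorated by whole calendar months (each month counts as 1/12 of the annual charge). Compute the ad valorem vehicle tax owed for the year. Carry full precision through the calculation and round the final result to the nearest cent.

1 Jan – 30 Jun 2003: 6 months at 1.35% → €15,000 × 1.35% × 6/12 = €101.2500
1 Jul – 31 Aug 2003: 2 months at 1.65% → €15,000 × 1.65% × 2/12 = €41.2500
1 Sep – 31 Dec 2003: 4 months at 2.4% → €15,000 × 2.4% × 4/12 = €120.0000
Total = €262.5000

€262.50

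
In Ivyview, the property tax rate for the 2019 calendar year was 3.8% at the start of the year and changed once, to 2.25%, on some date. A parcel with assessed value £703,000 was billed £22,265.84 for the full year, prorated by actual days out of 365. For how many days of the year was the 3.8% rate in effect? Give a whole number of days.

Let d = days at the first rate; then 365 − d days at the second rate.
£703,000 × [3.8%·d + 2.25%·(365−d)] / 365 = £22,265.84
Solving gives d = 216, so the new rate took effect on 5 August 2019.

216 days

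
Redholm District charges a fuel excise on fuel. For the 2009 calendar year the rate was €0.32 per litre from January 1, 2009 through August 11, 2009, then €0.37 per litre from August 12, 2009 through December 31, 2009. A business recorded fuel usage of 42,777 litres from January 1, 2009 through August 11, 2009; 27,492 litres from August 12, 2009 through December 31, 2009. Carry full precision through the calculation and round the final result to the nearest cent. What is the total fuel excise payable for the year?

January 1 – August 11, 2009: 42,777 litres at €0.32/litre → €13,688.64
August 12 – December 31, 2009: 27,492 litres at €0.37/litre → €10,172.04

€23,860.68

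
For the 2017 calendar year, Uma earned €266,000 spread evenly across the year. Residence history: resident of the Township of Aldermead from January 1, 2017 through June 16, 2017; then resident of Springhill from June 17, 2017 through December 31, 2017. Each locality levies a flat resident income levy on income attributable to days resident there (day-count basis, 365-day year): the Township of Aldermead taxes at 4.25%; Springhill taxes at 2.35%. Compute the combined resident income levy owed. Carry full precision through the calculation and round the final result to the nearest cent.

€8,563.38

The Township of Aldermead, January 1 – June 16, 2017: 167 days → €266,000 × 4.25% × 167/365 = €5,172.4247
Springhill, June 17 – December 31, 2017: 198 days → €266,000 × 2.35% × 198/365 = €3,390.9534
Total = €8,563.3781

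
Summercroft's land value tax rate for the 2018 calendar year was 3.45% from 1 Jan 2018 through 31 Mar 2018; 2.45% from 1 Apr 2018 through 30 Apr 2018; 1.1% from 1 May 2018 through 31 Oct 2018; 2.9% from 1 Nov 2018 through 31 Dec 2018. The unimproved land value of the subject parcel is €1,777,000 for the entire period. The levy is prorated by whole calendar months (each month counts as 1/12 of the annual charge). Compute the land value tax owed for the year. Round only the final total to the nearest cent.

€37,317.00

1 Jan – 31 Mar 2018: 3 months at 3.45% → €1,777,000 × 3.45% × 3/12 = €15,326.6250
1 Apr – 30 Apr 2018: 1 month at 2.45% → €1,777,000 × 2.45% × 1/12 = €3,628.0417
1 May – 31 Oct 2018: 6 months at 1.1% → €1,777,000 × 1.1% × 6/12 = €9,773.5000
1 Nov – 31 Dec 2018: 2 months at 2.9% → €1,777,000 × 2.9% × 2/12 = €8,588.8333
Total = €37,317.0000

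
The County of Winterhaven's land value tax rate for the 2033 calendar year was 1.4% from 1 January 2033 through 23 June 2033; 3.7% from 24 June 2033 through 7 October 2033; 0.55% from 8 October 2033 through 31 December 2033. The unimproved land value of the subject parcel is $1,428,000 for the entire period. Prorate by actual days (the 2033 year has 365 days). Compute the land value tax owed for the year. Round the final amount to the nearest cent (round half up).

1 January – 23 June 2033: 174 days at 1.4% → $1,428,000 × 1.4% × 174/365 = $9,530.4329
24 June – 7 October 2033: 106 days at 3.7% → $1,428,000 × 3.7% × 106/365 = $15,344.1534
8 October – 31 December 2033: 85 days at 0.55% → $1,428,000 × 0.55% × 85/365 = $1,829.0137
Total = $26,703.6000

$26,703.60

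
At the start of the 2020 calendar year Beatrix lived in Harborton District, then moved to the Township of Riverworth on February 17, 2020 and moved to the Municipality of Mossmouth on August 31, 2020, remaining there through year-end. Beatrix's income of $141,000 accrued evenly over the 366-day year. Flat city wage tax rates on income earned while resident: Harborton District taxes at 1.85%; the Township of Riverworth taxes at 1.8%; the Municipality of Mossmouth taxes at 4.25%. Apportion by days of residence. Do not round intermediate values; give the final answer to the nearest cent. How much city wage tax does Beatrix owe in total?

$3,707.99

Harborton District, January 1 – February 16, 2020: 47 days → $141,000 × 1.85% × 47/366 = $334.9713
The Township of Riverworth, February 17 – August 30, 2020: 196 days → $141,000 × 1.8% × 196/366 = $1,359.1475
The Municipality of Mossmouth, August 31 – December 31, 2020: 123 days → $141,000 × 4.25% × 123/366 = $2,013.8730
Total = $3,707.9918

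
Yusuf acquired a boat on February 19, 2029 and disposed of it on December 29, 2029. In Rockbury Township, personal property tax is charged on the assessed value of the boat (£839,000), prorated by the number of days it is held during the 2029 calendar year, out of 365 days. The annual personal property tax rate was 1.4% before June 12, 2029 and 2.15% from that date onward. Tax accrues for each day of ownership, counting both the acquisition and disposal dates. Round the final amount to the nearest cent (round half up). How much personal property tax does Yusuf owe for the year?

February 19 – June 11, 2029: 113 days at 1.4% → £839,000 × 1.4% × 113/365 = £3,636.4329
June 12 – December 29, 2029: 201 days at 2.15% → £839,000 × 2.15% × 201/365 = £9,933.5301
Total = £13,569.9630

£13,569.96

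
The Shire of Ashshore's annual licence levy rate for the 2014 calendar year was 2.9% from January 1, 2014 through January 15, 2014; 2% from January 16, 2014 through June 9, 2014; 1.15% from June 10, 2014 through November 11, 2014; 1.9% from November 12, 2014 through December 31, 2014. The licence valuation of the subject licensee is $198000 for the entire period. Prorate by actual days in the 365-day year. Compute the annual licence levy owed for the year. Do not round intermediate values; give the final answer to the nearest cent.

$3291.41

January 1 – January 15, 2014: 15 days at 2.9% → $198000 × 2.9% × 15/365 = $235.9726
January 16 – June 9, 2014: 145 days at 2% → $198000 × 2% × 145/365 = $1573.1507
June 10 – November 11, 2014: 155 days at 1.15% → $198000 × 1.15% × 155/365 = $966.9452
November 12 – December 31, 2014: 50 days at 1.9% → $198000 × 1.9% × 50/365 = $515.3425
Total = $3291.4110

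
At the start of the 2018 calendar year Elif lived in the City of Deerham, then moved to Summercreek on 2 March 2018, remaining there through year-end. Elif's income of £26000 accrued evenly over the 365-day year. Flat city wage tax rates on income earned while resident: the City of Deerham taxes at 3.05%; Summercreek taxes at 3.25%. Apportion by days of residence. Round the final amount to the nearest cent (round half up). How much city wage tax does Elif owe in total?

£836.45

The City of Deerham, 1 January – 1 March 2018: 60 days → £26000 × 3.05% × 60/365 = £130.3562
Summercreek, 2 March – 31 December 2018: 305 days → £26000 × 3.25% × 305/365 = £706.0959
Total = £836.4521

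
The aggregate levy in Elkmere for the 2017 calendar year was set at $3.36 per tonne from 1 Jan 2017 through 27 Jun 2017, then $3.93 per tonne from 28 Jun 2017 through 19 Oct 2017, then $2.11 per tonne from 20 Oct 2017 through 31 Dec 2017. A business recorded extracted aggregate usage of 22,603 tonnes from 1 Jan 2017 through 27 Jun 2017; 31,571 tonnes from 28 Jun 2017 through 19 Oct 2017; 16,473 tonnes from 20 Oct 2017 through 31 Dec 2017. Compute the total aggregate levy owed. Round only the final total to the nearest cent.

1 Jan – 27 Jun 2017: 22,603 tonnes at $3.36/tonne → $75,946.08
28 Jun – 19 Oct 2017: 31,571 tonnes at $3.93/tonne → $124,074.03
20 Oct – 31 Dec 2017: 16,473 tonnes at $2.11/tonne → $34,758.03

$234,778.14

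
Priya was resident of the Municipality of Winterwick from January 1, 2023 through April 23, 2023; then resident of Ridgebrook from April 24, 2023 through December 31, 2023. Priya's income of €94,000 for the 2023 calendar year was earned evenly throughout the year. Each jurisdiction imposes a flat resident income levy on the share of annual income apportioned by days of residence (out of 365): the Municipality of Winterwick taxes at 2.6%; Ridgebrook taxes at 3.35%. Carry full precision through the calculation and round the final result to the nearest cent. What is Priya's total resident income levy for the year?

The Municipality of Winterwick, January 1 – April 23, 2023: 113 days → €94,000 × 2.6% × 113/365 = €756.6356
Ridgebrook, April 24 – December 31, 2023: 252 days → €94,000 × 3.35% × 252/365 = €2,174.1041
Total = €2,930.7397

€2,930.74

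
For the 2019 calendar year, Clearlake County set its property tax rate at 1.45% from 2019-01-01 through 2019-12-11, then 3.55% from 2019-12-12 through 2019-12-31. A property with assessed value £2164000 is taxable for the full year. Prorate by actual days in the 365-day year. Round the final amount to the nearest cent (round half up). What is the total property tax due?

£33868.08

2019-01-01 to 2019-12-11: 345 days at 1.45% → £2164000 × 1.45% × 345/365 = £29658.6575
2019-12-12 to 2019-12-31: 20 days at 3.55% → £2164000 × 3.55% × 20/365 = £4209.4247
Total = £33868.0822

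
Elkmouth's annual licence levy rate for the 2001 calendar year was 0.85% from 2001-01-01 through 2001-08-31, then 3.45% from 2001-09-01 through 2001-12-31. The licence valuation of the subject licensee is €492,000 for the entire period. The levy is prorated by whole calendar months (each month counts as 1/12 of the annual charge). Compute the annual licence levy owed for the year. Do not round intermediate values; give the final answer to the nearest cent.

2001-01-01 to 2001-08-31: 8 months at 0.85% → €492,000 × 0.85% × 8/12 = €2,788.0000
2001-09-01 to 2001-12-31: 4 months at 3.45% → €492,000 × 3.45% × 4/12 = €5,658.0000
Total = €8,446.0000

€8,446.00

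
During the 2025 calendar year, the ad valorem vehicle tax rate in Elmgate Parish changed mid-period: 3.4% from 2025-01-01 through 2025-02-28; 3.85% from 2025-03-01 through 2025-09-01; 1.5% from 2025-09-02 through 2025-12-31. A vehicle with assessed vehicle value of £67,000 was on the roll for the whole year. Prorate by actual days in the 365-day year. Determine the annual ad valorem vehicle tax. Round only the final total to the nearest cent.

£2,008.81

2025-01-01 to 2025-02-28: 59 days at 3.4% → £67,000 × 3.4% × 59/365 = £368.2247
2025-03-01 to 2025-09-01: 185 days at 3.85% → £67,000 × 3.85% × 185/365 = £1,307.4178
2025-09-02 to 2025-12-31: 121 days at 1.5% → £67,000 × 1.5% × 121/365 = £333.1644
Total = £2,008.8068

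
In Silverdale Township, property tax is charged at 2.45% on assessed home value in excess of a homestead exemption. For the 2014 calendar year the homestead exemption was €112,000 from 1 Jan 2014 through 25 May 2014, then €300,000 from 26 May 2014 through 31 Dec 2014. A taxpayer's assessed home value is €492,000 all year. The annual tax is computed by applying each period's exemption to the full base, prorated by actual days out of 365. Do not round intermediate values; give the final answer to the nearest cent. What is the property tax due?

€6,533.78

1 Jan – 25 May 2014: 145 days, exemption €112,000 → (€492,000 − €112,000) × 2.45% × 145/365 = €3,698.4932
26 May – 31 Dec 2014: 220 days, exemption €300,000 → (€492,000 − €300,000) × 2.45% × 220/365 = €2,835.2877
Total = €6,533.7808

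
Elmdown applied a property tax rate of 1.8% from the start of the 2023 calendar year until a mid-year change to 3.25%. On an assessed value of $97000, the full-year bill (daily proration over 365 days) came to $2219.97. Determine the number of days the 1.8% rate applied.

242 days

Let d = days at the first rate; then 365 − d days at the second rate.
$97000 × [1.8%·d + 3.25%·(365−d)] / 365 = $2219.97
Solving gives d = 242, so the new rate took effect on August 31, 2023.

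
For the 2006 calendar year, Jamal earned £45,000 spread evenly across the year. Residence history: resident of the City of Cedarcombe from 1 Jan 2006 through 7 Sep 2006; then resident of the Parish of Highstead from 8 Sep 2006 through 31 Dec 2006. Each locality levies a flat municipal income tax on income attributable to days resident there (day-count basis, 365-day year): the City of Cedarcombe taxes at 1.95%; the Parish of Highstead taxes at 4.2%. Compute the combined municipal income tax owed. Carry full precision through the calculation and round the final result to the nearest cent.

The City of Cedarcombe, 1 Jan – 7 Sep 2006: 250 days → £45,000 × 1.95% × 250/365 = £601.0274
The Parish of Highstead, 8 Sep – 31 Dec 2006: 115 days → £45,000 × 4.2% × 115/365 = £595.4795
Total = £1,196.5068

£1,196.51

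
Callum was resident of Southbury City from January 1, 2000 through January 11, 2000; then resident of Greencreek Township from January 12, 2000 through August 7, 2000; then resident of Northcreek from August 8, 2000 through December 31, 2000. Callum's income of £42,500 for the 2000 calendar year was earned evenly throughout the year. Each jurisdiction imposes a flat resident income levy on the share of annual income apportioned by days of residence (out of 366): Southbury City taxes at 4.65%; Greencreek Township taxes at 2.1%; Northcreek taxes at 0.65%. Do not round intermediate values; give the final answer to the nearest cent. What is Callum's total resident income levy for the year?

Southbury City, January 1 – January 11, 2000: 11 days → £42,500 × 4.65% × 11/366 = £59.3955
Greencreek Township, January 12 – August 7, 2000: 209 days → £42,500 × 2.1% × 209/366 = £509.6516
Northcreek, August 8 – December 31, 2000: 146 days → £42,500 × 0.65% × 146/366 = £110.1981
Total = £679.2452

£679.25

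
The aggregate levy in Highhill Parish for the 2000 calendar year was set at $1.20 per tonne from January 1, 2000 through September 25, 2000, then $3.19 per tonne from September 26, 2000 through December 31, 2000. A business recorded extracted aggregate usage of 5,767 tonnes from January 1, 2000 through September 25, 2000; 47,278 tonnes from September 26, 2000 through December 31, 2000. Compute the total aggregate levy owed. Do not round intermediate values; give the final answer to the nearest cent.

January 1 – September 25, 2000: 5,767 tonnes at $1.20/tonne → $6,920.40
September 26 – December 31, 2000: 47,278 tonnes at $3.19/tonne → $150,816.82

$157,737.22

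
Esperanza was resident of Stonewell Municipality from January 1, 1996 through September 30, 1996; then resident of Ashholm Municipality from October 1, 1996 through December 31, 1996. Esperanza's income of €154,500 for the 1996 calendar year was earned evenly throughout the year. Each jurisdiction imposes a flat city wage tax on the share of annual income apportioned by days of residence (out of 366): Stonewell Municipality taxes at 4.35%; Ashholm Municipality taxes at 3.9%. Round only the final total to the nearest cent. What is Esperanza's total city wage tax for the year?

€6,545.99

Stonewell Municipality, January 1 – September 30, 1996: 274 days → €154,500 × 4.35% × 274/366 = €5,031.3811
Ashholm Municipality, October 1 – December 31, 1996: 92 days → €154,500 × 3.9% × 92/366 = €1,514.6066
Total = €6,545.9877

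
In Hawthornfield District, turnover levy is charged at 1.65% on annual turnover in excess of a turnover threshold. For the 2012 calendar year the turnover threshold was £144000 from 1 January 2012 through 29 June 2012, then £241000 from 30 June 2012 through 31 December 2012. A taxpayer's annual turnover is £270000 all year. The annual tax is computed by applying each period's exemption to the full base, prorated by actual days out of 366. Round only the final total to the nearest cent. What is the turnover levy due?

£1270.00

1 January – 29 June 2012: 181 days, exemption £144000 → (£270000 − £144000) × 1.65% × 181/366 = £1028.1393
30 June – 31 December 2012: 185 days, exemption £241000 → (£270000 − £241000) × 1.65% × 185/366 = £241.8648
Total = £1270.0041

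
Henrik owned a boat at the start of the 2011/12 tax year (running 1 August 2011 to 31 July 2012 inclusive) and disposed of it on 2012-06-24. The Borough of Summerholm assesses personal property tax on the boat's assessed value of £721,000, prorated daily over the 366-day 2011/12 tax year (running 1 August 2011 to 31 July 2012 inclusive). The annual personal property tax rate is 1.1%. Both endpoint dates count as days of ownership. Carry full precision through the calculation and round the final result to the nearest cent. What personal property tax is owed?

Days held (2011-08-01 to 2012-06-24): 329 out of 366
Tax = £721,000 × 1.1% × 329/366 = £7,129.2322

£7,129.23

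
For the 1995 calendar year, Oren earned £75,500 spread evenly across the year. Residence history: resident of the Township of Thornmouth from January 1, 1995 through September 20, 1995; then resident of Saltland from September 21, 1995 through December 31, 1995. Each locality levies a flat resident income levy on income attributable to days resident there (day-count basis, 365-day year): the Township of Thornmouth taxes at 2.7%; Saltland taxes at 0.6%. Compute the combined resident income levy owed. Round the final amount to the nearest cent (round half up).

The Township of Thornmouth, January 1 – September 20, 1995: 263 days → £75,500 × 2.7% × 263/365 = £1,468.8370
Saltland, September 21 – December 31, 1995: 102 days → £75,500 × 0.6% × 102/365 = £126.5918
Total = £1,595.4288

£1,595.43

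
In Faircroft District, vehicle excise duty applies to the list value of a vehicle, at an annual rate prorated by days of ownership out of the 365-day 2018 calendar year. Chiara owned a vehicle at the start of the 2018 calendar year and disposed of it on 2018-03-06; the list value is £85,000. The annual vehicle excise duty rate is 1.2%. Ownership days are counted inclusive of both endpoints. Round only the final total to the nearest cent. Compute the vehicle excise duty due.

£181.64

Days held (2018-01-01 to 2018-03-06): 65 out of 365
Tax = £85,000 × 1.2% × 65/365 = £181.6438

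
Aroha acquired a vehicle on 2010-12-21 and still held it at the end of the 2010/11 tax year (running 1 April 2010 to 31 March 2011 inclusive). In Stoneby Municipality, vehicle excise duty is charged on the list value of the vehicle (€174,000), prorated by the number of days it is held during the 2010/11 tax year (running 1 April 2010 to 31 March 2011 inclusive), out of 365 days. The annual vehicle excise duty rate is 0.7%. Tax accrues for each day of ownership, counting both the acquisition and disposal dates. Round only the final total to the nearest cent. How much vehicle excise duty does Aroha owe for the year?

€337.04

Days held (2010-12-21 to 2011-03-31): 101 out of 365
Tax = €174,000 × 0.7% × 101/365 = €337.0356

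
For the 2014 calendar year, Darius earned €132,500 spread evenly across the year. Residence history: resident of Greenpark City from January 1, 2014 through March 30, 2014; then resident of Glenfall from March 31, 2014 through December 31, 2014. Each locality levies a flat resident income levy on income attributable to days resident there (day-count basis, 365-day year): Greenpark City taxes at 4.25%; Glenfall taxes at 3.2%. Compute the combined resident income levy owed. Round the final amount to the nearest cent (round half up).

€4,579.24

Greenpark City, January 1 – March 30, 2014: 89 days → €132,500 × 4.25% × 89/365 = €1,373.0993
Glenfall, March 31 – December 31, 2014: 276 days → €132,500 × 3.2% × 276/365 = €3,206.1370
Total = €4,579.2363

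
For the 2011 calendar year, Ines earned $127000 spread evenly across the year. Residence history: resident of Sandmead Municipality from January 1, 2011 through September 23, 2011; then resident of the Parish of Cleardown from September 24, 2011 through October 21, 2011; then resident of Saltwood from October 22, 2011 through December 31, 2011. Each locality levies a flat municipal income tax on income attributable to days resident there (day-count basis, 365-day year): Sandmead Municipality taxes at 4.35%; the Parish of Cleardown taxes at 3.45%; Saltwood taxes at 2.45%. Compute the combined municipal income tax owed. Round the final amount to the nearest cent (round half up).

Sandmead Municipality, January 1 – September 23, 2011: 266 days → $127000 × 4.35% × 266/365 = $4026.0740
The Parish of Cleardown, September 24 – October 21, 2011: 28 days → $127000 × 3.45% × 28/365 = $336.1151
Saltwood, October 22 – December 31, 2011: 71 days → $127000 × 2.45% × 71/365 = $605.2507
Total = $4967.4397

$4967.44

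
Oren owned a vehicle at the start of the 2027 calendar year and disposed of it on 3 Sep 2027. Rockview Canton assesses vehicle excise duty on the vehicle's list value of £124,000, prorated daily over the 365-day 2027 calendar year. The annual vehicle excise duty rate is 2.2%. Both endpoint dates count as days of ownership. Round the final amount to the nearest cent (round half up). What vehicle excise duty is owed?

Days held (1 Jan – 3 Sep 2027): 246 out of 365
Tax = £124,000 × 2.2% × 246/365 = £1,838.5973

£1,838.60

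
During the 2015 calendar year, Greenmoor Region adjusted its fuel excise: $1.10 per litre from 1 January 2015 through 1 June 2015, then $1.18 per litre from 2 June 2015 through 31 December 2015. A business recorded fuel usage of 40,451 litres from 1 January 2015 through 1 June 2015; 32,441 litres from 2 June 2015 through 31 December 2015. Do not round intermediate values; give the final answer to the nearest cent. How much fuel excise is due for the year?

$82776.48

1 January – 1 June 2015: 40,451 litres at $1.10/litre → $44496.10
2 June – 31 December 2015: 32,441 litres at $1.18/litre → $38280.38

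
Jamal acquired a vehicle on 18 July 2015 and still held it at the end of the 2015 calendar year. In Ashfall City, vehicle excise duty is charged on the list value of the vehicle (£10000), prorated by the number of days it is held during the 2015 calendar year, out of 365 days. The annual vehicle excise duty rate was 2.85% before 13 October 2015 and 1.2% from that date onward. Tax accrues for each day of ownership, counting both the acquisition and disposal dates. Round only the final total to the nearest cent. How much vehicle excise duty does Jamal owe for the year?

18 July – 12 October 2015: 87 days at 2.85% → £10000 × 2.85% × 87/365 = £67.9315
13 October – 31 December 2015: 80 days at 1.2% → £10000 × 1.2% × 80/365 = £26.3014
Total = £94.2329

£94.23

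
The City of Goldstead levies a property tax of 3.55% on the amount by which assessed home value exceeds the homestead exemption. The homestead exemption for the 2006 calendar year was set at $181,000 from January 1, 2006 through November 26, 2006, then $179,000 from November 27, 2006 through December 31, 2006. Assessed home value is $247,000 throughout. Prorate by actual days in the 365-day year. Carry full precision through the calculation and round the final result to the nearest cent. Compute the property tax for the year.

$2,349.81

January 1 – November 26, 2006: 330 days, exemption $181,000 → ($247,000 − $181,000) × 3.55% × 330/365 = $2,118.3288
November 27 – December 31, 2006: 35 days, exemption $179,000 → ($247,000 − $179,000) × 3.55% × 35/365 = $231.4795
Total = $2,349.8082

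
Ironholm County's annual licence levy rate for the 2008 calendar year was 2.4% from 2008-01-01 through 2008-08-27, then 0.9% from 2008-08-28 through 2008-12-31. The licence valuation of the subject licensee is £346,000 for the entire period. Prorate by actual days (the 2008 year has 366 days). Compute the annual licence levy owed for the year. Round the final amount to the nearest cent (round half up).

£6,517.28

2008-01-01 to 2008-08-27: 240 days at 2.4% → £346,000 × 2.4% × 240/366 = £5,445.2459
2008-08-28 to 2008-12-31: 126 days at 0.9% → £346,000 × 0.9% × 126/366 = £1,072.0328
Total = £6,517.2787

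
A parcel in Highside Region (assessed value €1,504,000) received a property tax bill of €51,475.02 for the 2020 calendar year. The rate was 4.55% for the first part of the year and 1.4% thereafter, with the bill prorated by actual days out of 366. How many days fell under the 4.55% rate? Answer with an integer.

235 days

Let d = days at the first rate; then 366 − d days at the second rate.
€1,504,000 × [4.55%·d + 1.4%·(366−d)] / 366 = €51,475.02
Solving gives d = 235, so the new rate took effect on 23 August 2020.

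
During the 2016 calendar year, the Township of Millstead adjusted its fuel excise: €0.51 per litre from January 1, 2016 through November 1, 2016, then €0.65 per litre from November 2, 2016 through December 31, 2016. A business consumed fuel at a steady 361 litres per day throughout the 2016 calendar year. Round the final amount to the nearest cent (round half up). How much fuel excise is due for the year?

January 1 – November 1, 2016: 306 days × 361 litres/day = 110,466 litres at €0.51/litre → €56,337.66
November 2 – December 31, 2016: 60 days × 361 litres/day = 21,660 litres at €0.65/litre → €14,079.00

€70,416.66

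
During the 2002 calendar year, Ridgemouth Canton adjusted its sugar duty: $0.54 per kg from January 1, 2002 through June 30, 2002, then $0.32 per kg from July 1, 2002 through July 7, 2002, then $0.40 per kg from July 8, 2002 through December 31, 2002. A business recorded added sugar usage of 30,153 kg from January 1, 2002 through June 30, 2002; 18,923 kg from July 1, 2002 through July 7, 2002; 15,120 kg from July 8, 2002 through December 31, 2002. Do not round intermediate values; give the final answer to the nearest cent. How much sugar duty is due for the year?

$28385.98

January 1 – June 30, 2002: 30,153 kg at $0.54/kg → $16282.62
July 1 – July 7, 2002: 18,923 kg at $0.32/kg → $6055.36
July 8 – December 31, 2002: 15,120 kg at $0.40/kg → $6048.00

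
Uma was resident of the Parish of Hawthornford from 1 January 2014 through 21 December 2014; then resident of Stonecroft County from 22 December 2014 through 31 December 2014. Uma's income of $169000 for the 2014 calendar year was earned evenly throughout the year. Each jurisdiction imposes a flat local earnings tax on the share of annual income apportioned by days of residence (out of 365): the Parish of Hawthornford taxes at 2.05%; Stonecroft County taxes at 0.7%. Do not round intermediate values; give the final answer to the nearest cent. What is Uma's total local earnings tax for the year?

$3401.99

The Parish of Hawthornford, 1 January – 21 December 2014: 355 days → $169000 × 2.05% × 355/365 = $3369.5822
Stonecroft County, 22 December – 31 December 2014: 10 days → $169000 × 0.7% × 10/365 = $32.4110
Total = $3401.9932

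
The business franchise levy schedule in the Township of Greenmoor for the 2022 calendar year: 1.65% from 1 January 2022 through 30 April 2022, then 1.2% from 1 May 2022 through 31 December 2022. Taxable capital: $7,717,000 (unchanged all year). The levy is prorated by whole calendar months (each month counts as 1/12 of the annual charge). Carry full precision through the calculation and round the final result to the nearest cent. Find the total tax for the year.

1 January – 30 April 2022: 4 months at 1.65% → $7,717,000 × 1.65% × 4/12 = $42,443.5000
1 May – 31 December 2022: 8 months at 1.2% → $7,717,000 × 1.2% × 8/12 = $61,736.0000
Total = $104,179.5000

$104,179.50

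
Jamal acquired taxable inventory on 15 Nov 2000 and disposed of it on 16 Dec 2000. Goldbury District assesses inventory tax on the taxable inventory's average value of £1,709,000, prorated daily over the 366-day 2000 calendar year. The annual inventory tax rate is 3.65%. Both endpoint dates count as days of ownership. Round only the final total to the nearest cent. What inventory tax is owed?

£5,453.86

Days held (15 Nov – 16 Dec 2000): 32 out of 366
Tax = £1,709,000 × 3.65% × 32/366 = £5,453.8579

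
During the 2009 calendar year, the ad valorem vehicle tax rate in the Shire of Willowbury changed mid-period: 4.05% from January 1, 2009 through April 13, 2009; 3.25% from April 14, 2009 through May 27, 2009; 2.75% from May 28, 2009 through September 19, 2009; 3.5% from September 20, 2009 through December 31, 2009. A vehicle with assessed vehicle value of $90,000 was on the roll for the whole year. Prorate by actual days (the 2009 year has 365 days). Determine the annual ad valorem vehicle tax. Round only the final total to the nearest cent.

$3,049.89

January 1 – April 13, 2009: 103 days at 4.05% → $90,000 × 4.05% × 103/365 = $1,028.5890
April 14 – May 27, 2009: 44 days at 3.25% → $90,000 × 3.25% × 44/365 = $352.6027
May 28 – September 19, 2009: 115 days at 2.75% → $90,000 × 2.75% × 115/365 = $779.7945
September 20 – December 31, 2009: 103 days at 3.5% → $90,000 × 3.5% × 103/365 = $888.9041
Total = $3,049.8904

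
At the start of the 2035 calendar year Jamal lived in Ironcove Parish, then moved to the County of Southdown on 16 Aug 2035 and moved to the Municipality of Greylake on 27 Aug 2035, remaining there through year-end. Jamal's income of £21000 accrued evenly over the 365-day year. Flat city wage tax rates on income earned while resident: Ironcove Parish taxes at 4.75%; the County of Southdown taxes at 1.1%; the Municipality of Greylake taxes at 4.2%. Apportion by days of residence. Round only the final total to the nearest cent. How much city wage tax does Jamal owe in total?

£934.21

Ironcove Parish, 1 Jan – 15 Aug 2035: 227 days → £21000 × 4.75% × 227/365 = £620.3630
The County of Southdown, 16 Aug – 26 Aug 2035: 11 days → £21000 × 1.1% × 11/365 = £6.9616
The Municipality of Greylake, 27 Aug – 31 Dec 2035: 127 days → £21000 × 4.2% × 127/365 = £306.8877
Total = £934.2123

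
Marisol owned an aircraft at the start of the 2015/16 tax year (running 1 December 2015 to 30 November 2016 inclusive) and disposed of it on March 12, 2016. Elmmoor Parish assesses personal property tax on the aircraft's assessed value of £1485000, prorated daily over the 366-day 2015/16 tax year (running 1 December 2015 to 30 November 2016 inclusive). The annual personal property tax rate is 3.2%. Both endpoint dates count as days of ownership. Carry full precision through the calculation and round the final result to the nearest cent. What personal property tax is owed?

£13373.11

Days held (December 1, 2015 – March 12, 2016): 103 out of 366
Tax = £1485000 × 3.2% × 103/366 = £13373.1148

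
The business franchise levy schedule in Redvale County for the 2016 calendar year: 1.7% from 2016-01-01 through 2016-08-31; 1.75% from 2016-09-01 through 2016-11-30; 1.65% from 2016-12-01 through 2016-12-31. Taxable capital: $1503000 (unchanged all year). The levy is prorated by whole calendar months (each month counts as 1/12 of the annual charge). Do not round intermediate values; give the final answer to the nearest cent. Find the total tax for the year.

2016-01-01 to 2016-08-31: 8 months at 1.7% → $1503000 × 1.7% × 8/12 = $17034.0000
2016-09-01 to 2016-11-30: 3 months at 1.75% → $1503000 × 1.75% × 3/12 = $6575.6250
2016-12-01 to 2016-12-31: 1 month at 1.65% → $1503000 × 1.65% × 1/12 = $2066.6250
Total = $25676.2500

$25676.25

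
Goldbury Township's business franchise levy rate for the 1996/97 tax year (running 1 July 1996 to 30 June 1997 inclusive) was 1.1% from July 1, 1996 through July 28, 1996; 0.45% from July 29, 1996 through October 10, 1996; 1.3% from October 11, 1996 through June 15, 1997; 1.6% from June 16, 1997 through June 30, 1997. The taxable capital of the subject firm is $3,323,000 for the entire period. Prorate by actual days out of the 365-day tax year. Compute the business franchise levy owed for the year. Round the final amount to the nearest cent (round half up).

July 1 – July 28, 1996: 28 days at 1.1% → $3,323,000 × 1.1% × 28/365 = $2,804.0658
July 29 – October 10, 1996: 74 days at 0.45% → $3,323,000 × 0.45% × 74/365 = $3,031.6685
October 11, 1996 – June 15, 1997: 248 days at 1.3% → $3,323,000 × 1.3% × 248/365 = $29,351.6493
June 16 – June 30, 1997: 15 days at 1.6% → $3,323,000 × 1.6% × 15/365 = $2,184.9863
Total = $37,372.3699

$37,372.37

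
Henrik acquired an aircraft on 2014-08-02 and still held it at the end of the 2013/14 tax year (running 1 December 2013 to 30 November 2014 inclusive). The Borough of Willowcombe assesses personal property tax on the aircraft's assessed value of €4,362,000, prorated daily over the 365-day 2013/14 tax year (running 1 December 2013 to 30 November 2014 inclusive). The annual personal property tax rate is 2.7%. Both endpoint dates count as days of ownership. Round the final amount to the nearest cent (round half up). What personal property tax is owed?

Days held (2014-08-02 to 2014-11-30): 121 out of 365
Tax = €4,362,000 × 2.7% × 121/365 = €39,042.8877

€39,042.89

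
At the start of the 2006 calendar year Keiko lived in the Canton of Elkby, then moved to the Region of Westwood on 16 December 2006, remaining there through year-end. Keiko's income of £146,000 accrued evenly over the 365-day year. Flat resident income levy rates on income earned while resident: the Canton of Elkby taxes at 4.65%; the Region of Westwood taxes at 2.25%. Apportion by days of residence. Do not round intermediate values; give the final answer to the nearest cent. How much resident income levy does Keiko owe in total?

£6,635.40

The Canton of Elkby, 1 January – 15 December 2006: 349 days → £146,000 × 4.65% × 349/365 = £6,491.4000
The Region of Westwood, 16 December – 31 December 2006: 16 days → £146,000 × 2.25% × 16/365 = £144.0000
Total = £6,635.4000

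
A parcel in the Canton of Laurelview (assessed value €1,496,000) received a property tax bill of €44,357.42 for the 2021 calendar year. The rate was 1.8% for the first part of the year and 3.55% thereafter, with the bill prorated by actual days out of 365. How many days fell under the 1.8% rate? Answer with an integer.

Let d = days at the first rate; then 365 − d days at the second rate.
€1,496,000 × [1.8%·d + 3.55%·(365−d)] / 365 = €44,357.42
Solving gives d = 122, so the new rate took effect on 3 May 2021.

122 days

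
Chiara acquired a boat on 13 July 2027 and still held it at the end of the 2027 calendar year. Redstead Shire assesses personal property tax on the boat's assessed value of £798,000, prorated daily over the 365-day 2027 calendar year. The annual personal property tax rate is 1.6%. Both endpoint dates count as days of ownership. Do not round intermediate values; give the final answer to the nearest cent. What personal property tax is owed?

£6,016.70

Days held (13 July – 31 December 2027): 172 out of 365
Tax = £798,000 × 1.6% × 172/365 = £6,016.7014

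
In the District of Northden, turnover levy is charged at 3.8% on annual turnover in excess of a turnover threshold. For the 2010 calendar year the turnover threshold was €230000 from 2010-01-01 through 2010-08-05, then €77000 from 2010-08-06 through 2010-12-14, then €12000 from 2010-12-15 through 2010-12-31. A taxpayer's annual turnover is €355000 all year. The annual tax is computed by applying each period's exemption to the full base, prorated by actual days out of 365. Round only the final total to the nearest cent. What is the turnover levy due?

€7222.50

2010-01-01 to 2010-08-05: 217 days, exemption €230000 → (€355000 − €230000) × 3.8% × 217/365 = €2823.9726
2010-08-06 to 2010-12-14: 131 days, exemption €77000 → (€355000 − €77000) × 3.8% × 131/365 = €3791.4630
2010-12-15 to 2010-12-31: 17 days, exemption €12000 → (€355000 − €12000) × 3.8% × 17/365 = €607.0630
Total = €7222.4986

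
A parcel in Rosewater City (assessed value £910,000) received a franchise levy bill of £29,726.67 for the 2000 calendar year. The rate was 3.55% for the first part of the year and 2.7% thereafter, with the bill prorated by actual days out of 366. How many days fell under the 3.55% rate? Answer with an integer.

244 days

Let d = days at the first rate; then 366 − d days at the second rate.
£910,000 × [3.55%·d + 2.7%·(366−d)] / 366 = £29,726.67
Solving gives d = 244, so the new rate took effect on 1 September 2000.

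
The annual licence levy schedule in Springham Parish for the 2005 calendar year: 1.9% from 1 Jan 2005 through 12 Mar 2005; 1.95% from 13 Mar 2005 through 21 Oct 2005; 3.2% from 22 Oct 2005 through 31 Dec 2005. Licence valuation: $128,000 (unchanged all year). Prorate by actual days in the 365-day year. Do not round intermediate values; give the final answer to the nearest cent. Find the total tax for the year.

1 Jan – 12 Mar 2005: 71 days at 1.9% → $128,000 × 1.9% × 71/365 = $473.0740
13 Mar – 21 Oct 2005: 223 days at 1.95% → $128,000 × 1.95% × 223/365 = $1,524.9534
22 Oct – 31 Dec 2005: 71 days at 3.2% → $128,000 × 3.2% × 71/365 = $796.7562
Total = $2,794.7836

$2,794.78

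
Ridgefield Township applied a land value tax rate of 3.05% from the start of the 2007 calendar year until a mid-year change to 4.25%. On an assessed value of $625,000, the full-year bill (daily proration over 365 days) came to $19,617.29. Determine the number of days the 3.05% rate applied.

Let d = days at the first rate; then 365 − d days at the second rate.
$625,000 × [3.05%·d + 4.25%·(365−d)] / 365 = $19,617.29
Solving gives d = 338, so the new rate took effect on 5 December 2007.

338 days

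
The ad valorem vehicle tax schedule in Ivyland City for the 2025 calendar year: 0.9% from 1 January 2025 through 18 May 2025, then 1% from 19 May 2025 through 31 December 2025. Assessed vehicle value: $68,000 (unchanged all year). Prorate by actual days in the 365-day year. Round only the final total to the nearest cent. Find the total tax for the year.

$654.29

1 January – 18 May 2025: 138 days at 0.9% → $68,000 × 0.9% × 138/365 = $231.3863
19 May – 31 December 2025: 227 days at 1% → $68,000 × 1% × 227/365 = $422.9041
Total = $654.2904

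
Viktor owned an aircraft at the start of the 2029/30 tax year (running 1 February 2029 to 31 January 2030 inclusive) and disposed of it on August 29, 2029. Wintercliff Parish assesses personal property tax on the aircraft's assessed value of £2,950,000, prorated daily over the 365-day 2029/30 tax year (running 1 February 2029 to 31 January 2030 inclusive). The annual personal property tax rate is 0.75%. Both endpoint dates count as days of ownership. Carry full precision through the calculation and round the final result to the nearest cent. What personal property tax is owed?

£12,729.45

Days held (February 1 – August 29, 2029): 210 out of 365
Tax = £2,950,000 × 0.75% × 210/365 = £12,729.4521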